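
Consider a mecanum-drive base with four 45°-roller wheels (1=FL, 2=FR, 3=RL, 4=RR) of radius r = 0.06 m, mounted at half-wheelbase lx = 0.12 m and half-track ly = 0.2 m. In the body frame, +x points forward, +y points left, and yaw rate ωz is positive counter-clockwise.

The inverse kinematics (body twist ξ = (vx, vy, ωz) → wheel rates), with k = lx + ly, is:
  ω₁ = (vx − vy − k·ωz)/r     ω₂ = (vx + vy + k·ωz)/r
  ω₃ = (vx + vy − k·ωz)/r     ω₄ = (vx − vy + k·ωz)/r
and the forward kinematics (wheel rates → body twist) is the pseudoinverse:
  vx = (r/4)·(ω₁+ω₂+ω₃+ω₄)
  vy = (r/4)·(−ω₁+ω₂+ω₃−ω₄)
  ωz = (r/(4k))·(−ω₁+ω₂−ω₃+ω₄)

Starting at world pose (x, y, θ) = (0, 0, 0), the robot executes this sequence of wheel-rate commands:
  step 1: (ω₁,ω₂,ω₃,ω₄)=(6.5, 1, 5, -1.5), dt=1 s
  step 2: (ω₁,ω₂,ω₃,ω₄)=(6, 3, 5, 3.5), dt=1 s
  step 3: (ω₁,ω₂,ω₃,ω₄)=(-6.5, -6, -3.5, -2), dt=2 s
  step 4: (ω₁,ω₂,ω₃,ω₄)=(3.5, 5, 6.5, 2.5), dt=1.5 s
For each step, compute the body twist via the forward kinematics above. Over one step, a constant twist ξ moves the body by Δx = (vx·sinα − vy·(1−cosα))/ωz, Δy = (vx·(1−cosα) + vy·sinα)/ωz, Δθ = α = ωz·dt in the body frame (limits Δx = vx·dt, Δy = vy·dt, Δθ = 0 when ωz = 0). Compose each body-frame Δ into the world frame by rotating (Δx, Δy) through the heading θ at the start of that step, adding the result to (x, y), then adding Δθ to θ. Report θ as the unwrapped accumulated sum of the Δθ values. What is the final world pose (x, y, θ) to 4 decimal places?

(0.2985, -0.0441, -0.7617)

step 1: ξ=(vx,vy,ωz)=(0.1650, 0.0150, -0.5625), dt=1.0 → body Δ=(0.1605, -0.0310, -0.5625) → world pose (0.1605, -0.0310, -0.5625)
step 2: ξ=(vx,vy,ωz)=(0.2625, -0.0225, -0.2109), dt=1.0 → body Δ=(0.2582, -0.0499, -0.2109) → world pose (0.3523, -0.2109, -0.7734)
step 3: ξ=(vx,vy,ωz)=(-0.2700, -0.0150, 0.0938), dt=2.0 → body Δ=(-0.5340, -0.0803, 0.1875) → world pose (-0.0859, 0.1047, -0.5859)
step 4: ξ=(vx,vy,ωz)=(0.2625, 0.0825, -0.1172), dt=1.5 → body Δ=(0.4026, 0.0886, -0.1758) → world pose (0.2985, -0.0441, -0.7617)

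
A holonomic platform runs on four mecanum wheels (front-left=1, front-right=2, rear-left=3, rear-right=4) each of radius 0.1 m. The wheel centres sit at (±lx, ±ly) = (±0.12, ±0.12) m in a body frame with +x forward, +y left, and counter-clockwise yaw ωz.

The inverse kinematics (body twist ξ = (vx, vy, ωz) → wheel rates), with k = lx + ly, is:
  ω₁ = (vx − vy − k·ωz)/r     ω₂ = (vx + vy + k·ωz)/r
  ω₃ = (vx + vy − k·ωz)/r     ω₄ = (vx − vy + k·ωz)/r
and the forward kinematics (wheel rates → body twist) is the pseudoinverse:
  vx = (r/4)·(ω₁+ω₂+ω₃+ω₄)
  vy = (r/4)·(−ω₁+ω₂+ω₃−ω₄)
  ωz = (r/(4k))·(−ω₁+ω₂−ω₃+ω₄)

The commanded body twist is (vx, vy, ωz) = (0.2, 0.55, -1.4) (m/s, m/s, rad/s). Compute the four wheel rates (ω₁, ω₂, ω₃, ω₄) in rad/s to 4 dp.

(-0.1400, 4.1400, 10.8600, -6.8600)

k = lx + ly = 0.12 + 0.12 = 0.2400;  k·ωz = 0.2400·-1.4 = -0.3360
ω₁ (FL) = (vx − vy − k·ωz)/r = -0.0140/0.1 = -0.1400
ω₂ (FR) = (vx + vy + k·ωz)/r = 0.4140/0.1 = 4.1400
ω₃ (RL) = (vx + vy − k·ωz)/r = 1.0860/0.1 = 10.8600
ω₄ (RR) = (vx − vy + k·ωz)/r = -0.6860/0.1 = -6.8600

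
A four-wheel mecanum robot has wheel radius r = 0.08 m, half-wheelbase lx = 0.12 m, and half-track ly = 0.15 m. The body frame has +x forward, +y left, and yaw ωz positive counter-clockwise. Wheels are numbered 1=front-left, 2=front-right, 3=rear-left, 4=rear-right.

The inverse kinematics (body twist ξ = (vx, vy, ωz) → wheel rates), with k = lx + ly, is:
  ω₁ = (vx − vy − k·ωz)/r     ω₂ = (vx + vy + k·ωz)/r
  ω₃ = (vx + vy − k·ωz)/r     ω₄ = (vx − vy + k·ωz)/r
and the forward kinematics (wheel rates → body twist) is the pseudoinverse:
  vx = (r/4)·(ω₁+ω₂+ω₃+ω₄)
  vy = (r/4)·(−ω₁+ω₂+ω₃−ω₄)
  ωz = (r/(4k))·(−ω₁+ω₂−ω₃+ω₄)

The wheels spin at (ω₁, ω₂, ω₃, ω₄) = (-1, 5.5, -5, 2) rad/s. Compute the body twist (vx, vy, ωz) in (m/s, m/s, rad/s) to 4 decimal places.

(0.0300, -0.0100, 1.0000)

k = lx + ly = 0.12 + 0.15 = 0.2700
ω₁+ω₂+ω₃+ω₄ = 1.5000  →  vx = (0.08/4)·1.5000 = 0.0300
−ω₁+ω₂+ω₃−ω₄ = -0.5000  →  vy = (0.08/4)·-0.5000 = -0.0100
−ω₁+ω₂−ω₃+ω₄ = 13.5000  →  ωz = (0.08/1.0800)·13.5000 = 1.0000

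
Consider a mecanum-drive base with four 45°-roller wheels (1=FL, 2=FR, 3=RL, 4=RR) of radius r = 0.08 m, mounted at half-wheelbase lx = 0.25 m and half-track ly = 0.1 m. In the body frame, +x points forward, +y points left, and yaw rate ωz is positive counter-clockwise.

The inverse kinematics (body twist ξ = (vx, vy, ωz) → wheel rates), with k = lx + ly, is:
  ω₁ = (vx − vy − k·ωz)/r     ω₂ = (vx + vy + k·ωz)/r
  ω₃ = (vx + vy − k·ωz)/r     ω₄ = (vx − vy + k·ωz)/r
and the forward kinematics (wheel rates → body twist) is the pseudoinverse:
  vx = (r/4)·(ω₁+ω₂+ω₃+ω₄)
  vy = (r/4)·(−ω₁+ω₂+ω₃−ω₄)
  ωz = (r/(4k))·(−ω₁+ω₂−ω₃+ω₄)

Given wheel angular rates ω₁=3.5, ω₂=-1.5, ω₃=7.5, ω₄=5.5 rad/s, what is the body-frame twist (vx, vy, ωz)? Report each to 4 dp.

k = lx + ly = 0.25 + 0.1 = 0.3500
ω₁+ω₂+ω₃+ω₄ = 15.0000  →  vx = (0.08/4)·15.0000 = 0.3000
−ω₁+ω₂+ω₃−ω₄ = -3.0000  →  vy = (0.08/4)·-3.0000 = -0.0600
−ω₁+ω₂−ω₃+ω₄ = -7.0000  →  ωz = (0.08/1.4000)·-7.0000 = -0.4000

(0.3000, -0.0600, -0.4000)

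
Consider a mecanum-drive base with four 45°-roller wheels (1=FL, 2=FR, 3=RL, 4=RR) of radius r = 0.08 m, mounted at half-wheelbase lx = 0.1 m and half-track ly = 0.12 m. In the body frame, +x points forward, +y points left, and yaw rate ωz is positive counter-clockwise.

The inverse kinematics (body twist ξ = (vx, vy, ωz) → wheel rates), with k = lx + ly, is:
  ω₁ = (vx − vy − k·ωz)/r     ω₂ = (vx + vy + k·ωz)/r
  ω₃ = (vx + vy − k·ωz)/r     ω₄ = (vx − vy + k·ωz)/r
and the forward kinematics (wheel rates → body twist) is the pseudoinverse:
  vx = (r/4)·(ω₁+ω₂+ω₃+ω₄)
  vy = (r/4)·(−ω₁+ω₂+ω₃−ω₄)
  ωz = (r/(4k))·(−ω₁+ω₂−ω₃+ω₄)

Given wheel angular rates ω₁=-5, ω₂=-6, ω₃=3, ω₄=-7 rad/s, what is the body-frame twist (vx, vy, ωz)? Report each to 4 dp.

k = lx + ly = 0.1 + 0.12 = 0.2200
ω₁+ω₂+ω₃+ω₄ = -15.0000  →  vx = (0.08/4)·-15.0000 = -0.3000
−ω₁+ω₂+ω₃−ω₄ = 9.0000  →  vy = (0.08/4)·9.0000 = 0.1800
−ω₁+ω₂−ω₃+ω₄ = -11.0000  →  ωz = (0.08/0.8800)·-11.0000 = -1.0000

(-0.3000, 0.1800, -1.0000)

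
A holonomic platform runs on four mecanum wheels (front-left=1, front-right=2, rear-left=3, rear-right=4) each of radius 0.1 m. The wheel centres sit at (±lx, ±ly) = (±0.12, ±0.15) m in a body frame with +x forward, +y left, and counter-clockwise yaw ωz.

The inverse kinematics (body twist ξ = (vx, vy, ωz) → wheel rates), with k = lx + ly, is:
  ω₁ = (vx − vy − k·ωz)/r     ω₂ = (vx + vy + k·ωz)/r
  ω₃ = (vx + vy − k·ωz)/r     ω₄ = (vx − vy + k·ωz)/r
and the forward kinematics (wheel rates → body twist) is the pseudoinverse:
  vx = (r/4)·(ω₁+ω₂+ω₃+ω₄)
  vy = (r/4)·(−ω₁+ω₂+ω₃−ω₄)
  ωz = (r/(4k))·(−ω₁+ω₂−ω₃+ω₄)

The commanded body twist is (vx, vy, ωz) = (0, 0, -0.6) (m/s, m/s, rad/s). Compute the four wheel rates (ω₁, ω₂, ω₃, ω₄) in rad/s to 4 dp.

(1.6200, -1.6200, 1.6200, -1.6200)

k = lx + ly = 0.12 + 0.15 = 0.2700;  k·ωz = 0.2700·-0.6 = -0.1620
ω₁ (FL) = (vx − vy − k·ωz)/r = 0.1620/0.1 = 1.6200
ω₂ (FR) = (vx + vy + k·ωz)/r = -0.1620/0.1 = -1.6200
ω₃ (RL) = (vx + vy − k·ωz)/r = 0.1620/0.1 = 1.6200
ω₄ (RR) = (vx − vy + k·ωz)/r = -0.1620/0.1 = -1.6200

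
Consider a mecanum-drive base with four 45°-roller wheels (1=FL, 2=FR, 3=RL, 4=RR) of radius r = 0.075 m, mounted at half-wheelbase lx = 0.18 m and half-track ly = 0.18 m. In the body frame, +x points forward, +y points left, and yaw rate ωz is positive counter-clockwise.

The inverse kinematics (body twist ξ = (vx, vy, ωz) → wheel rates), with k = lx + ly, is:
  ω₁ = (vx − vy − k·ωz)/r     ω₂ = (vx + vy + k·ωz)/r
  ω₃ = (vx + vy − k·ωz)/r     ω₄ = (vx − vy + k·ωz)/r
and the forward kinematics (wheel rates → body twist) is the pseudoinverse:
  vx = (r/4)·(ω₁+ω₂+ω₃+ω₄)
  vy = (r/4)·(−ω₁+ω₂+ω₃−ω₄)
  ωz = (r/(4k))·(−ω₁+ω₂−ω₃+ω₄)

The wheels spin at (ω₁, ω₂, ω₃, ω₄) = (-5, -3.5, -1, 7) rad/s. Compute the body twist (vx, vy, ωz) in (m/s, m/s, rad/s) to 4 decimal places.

k = lx + ly = 0.18 + 0.18 = 0.3600
ω₁+ω₂+ω₃+ω₄ = -2.5000  →  vx = (0.075/4)·-2.5000 = -0.0469
−ω₁+ω₂+ω₃−ω₄ = -6.5000  →  vy = (0.075/4)·-6.5000 = -0.1219
−ω₁+ω₂−ω₃+ω₄ = 9.5000  →  ωz = (0.075/1.4400)·9.5000 = 0.4948

(-0.0469, -0.1219, 0.4948)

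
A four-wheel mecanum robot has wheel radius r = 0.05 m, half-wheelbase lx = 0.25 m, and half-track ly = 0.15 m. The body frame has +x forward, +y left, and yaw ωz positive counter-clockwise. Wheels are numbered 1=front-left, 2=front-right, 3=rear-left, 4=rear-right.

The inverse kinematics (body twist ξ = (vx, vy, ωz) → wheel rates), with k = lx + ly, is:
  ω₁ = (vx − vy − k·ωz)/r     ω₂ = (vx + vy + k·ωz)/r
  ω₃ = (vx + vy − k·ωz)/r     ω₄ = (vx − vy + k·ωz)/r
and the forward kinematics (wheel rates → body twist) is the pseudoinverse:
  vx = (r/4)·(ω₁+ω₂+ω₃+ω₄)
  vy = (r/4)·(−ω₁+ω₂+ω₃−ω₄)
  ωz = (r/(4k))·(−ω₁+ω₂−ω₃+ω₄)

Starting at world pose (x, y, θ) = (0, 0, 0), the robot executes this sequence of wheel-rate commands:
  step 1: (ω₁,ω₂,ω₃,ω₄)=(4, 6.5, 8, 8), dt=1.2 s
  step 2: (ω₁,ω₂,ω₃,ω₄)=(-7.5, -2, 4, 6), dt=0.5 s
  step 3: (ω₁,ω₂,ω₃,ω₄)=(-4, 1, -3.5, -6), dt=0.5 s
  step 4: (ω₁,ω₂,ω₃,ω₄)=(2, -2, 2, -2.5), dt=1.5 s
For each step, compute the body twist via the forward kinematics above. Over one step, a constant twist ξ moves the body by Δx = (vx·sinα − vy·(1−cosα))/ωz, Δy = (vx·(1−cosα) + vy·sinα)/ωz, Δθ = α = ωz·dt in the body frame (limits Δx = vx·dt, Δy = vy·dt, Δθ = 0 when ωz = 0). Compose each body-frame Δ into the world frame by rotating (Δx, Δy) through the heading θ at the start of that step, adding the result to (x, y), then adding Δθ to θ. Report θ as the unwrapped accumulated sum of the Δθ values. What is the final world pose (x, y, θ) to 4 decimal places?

step 1: ξ=(vx,vy,ωz)=(0.3313, 0.0312, 0.0781), dt=1.2 → body Δ=(0.3952, 0.0561, 0.0938) → world pose (0.3952, 0.0561, 0.0938)
step 2: ξ=(vx,vy,ωz)=(0.0063, 0.0437, 0.2344), dt=0.5 → body Δ=(0.0018, 0.0220, 0.1172) → world pose (0.3949, 0.0781, 0.2109)
step 3: ξ=(vx,vy,ωz)=(-0.1563, 0.0938, 0.0781), dt=0.5 → body Δ=(-0.0790, 0.0453, 0.0391) → world pose (0.3082, 0.1059, 0.2500)
step 4: ξ=(vx,vy,ωz)=(-0.0062, 0.0062, -0.2656), dt=1.5 → body Δ=(-0.0073, 0.0110, -0.3984) → world pose (0.2984, 0.1148, -0.1484)

(0.2984, 0.1148, -0.1484)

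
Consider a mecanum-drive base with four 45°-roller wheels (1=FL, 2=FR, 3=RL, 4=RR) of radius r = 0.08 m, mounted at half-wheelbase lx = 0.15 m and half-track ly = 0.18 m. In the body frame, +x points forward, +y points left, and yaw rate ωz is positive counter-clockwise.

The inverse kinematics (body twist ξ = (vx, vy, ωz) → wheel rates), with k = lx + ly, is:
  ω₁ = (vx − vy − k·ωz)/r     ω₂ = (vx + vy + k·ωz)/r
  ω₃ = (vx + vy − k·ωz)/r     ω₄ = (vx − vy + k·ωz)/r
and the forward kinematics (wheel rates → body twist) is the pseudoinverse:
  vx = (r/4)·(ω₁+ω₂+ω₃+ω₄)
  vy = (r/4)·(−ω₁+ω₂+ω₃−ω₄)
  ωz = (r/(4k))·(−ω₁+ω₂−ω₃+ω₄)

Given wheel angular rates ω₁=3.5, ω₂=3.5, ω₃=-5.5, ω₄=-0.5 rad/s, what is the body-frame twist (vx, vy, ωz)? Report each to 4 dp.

(0.0200, -0.1000, 0.3030)

k = lx + ly = 0.15 + 0.18 = 0.3300
ω₁+ω₂+ω₃+ω₄ = 1.0000  →  vx = (0.08/4)·1.0000 = 0.0200
−ω₁+ω₂+ω₃−ω₄ = -5.0000  →  vy = (0.08/4)·-5.0000 = -0.1000
−ω₁+ω₂−ω₃+ω₄ = 5.0000  →  ωz = (0.08/1.3200)·5.0000 = 0.3030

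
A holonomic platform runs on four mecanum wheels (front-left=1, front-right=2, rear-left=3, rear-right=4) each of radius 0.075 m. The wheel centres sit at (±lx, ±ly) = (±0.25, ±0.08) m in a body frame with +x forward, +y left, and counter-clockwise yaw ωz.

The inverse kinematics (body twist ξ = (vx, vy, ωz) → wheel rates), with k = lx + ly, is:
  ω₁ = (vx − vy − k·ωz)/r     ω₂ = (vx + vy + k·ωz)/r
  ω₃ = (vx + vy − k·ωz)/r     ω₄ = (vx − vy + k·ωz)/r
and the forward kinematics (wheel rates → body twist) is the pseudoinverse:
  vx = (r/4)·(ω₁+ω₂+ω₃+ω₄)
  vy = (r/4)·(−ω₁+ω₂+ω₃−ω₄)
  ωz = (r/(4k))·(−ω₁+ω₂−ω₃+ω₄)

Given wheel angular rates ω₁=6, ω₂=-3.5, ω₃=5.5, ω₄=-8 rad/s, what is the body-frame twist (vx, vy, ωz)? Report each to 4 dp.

(0.0000, 0.0750, -1.3068)

k = lx + ly = 0.25 + 0.08 = 0.3300
ω₁+ω₂+ω₃+ω₄ = 0.0000  →  vx = (0.075/4)·0.0000 = 0.0000
−ω₁+ω₂+ω₃−ω₄ = 4.0000  →  vy = (0.075/4)·4.0000 = 0.0750
−ω₁+ω₂−ω₃+ω₄ = -23.0000  →  ωz = (0.075/1.3200)·-23.0000 = -1.3068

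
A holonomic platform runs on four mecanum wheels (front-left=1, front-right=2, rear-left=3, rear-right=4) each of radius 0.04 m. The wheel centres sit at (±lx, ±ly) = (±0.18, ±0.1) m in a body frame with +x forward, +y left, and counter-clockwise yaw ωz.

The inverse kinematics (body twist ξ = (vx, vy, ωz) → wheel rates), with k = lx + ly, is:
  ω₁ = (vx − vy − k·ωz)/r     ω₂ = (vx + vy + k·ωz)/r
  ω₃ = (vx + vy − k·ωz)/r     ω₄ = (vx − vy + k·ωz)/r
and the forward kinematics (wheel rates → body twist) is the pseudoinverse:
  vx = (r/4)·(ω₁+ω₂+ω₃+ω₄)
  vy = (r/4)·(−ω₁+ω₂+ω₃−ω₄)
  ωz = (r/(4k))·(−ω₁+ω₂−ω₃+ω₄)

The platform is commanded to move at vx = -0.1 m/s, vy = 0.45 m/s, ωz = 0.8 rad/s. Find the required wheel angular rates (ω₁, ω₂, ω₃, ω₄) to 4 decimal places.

(-19.3500, 14.3500, 3.1500, -8.1500)

k = lx + ly = 0.18 + 0.1 = 0.2800;  k·ωz = 0.2800·0.8 = 0.2240
ω₁ (FL) = (vx − vy − k·ωz)/r = -0.7740/0.04 = -19.3500
ω₂ (FR) = (vx + vy + k·ωz)/r = 0.5740/0.04 = 14.3500
ω₃ (RL) = (vx + vy − k·ωz)/r = 0.1260/0.04 = 3.1500
ω₄ (RR) = (vx − vy + k·ωz)/r = -0.3260/0.04 = -8.1500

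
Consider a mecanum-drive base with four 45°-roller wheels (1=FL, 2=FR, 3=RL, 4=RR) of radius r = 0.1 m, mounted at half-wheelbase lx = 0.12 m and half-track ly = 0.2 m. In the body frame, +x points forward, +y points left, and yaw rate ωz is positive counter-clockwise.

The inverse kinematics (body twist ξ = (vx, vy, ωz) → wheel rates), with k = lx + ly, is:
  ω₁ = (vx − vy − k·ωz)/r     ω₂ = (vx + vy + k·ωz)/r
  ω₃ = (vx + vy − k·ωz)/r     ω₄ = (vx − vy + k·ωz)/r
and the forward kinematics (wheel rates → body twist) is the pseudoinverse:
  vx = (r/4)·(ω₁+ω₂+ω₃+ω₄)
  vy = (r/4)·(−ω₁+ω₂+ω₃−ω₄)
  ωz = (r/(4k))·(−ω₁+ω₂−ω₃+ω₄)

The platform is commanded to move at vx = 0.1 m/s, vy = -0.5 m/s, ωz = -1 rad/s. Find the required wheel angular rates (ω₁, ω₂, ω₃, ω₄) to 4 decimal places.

(9.2000, -7.2000, -0.8000, 2.8000)

k = lx + ly = 0.12 + 0.2 = 0.3200;  k·ωz = 0.3200·-1 = -0.3200
ω₁ (FL) = (vx − vy − k·ωz)/r = 0.9200/0.1 = 9.2000
ω₂ (FR) = (vx + vy + k·ωz)/r = -0.7200/0.1 = -7.2000
ω₃ (RL) = (vx + vy − k·ωz)/r = -0.0800/0.1 = -0.8000
ω₄ (RR) = (vx − vy + k·ωz)/r = 0.2800/0.1 = 2.8000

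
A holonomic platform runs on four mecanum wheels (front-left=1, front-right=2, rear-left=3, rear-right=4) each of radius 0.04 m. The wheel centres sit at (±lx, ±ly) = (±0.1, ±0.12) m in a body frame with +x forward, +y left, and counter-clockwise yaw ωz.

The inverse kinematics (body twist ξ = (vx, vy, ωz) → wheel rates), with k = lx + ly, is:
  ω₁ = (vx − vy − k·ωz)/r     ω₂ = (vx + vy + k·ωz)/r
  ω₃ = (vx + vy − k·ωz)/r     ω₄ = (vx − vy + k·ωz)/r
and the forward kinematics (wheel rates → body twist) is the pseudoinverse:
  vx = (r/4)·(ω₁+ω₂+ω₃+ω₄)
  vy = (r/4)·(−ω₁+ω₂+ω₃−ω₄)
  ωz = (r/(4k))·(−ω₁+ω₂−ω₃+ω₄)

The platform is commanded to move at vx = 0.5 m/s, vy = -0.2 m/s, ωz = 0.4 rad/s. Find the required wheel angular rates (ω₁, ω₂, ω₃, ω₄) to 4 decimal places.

k = lx + ly = 0.1 + 0.12 = 0.2200;  k·ωz = 0.2200·0.4 = 0.0880
ω₁ (FL) = (vx − vy − k·ωz)/r = 0.6120/0.04 = 15.3000
ω₂ (FR) = (vx + vy + k·ωz)/r = 0.3880/0.04 = 9.7000
ω₃ (RL) = (vx + vy − k·ωz)/r = 0.2120/0.04 = 5.3000
ω₄ (RR) = (vx − vy + k·ωz)/r = 0.7880/0.04 = 19.7000

(15.3000, 9.7000, 5.3000, 19.7000)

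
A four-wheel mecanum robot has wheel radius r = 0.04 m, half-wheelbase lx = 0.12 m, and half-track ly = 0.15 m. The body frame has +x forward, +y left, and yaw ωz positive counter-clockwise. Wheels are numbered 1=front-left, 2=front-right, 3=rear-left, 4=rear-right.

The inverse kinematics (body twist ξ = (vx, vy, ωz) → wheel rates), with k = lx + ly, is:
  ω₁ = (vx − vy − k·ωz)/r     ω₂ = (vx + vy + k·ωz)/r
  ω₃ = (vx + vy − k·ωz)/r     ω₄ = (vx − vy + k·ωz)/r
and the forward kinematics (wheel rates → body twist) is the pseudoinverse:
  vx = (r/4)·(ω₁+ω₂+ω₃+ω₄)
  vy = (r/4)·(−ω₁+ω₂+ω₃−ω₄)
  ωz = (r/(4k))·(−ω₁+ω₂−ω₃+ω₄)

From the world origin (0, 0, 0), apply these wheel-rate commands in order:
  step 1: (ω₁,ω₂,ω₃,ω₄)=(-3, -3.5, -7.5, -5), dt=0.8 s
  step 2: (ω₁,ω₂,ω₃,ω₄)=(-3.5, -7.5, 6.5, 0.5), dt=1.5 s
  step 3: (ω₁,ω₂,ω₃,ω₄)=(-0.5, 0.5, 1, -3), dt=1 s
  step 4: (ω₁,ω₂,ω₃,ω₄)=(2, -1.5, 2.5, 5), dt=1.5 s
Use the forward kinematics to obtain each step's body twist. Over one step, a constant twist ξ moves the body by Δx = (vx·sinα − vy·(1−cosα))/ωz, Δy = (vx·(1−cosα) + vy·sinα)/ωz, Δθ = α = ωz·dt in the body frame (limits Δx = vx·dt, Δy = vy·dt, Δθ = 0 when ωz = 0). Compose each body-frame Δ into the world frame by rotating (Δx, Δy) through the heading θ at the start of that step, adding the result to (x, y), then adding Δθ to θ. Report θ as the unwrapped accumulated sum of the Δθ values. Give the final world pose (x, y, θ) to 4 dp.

(-0.1502, -0.0773, -0.6630)

step 1: ξ=(vx,vy,ωz)=(-0.1900, -0.0300, 0.0741), dt=0.8 → body Δ=(-0.1512, -0.0285, 0.0593) → world pose (-0.1512, -0.0285, 0.0593)
step 2: ξ=(vx,vy,ωz)=(-0.0400, 0.0200, -0.3704), dt=1.5 → body Δ=(-0.0488, 0.0447, -0.5556) → world pose (-0.2026, 0.0133, -0.4963)
step 3: ξ=(vx,vy,ωz)=(-0.0200, 0.0500, -0.1111), dt=1.0 → body Δ=(-0.0172, 0.0510, -0.1111) → world pose (-0.1934, 0.0663, -0.6074)
step 4: ξ=(vx,vy,ωz)=(0.0800, -0.0600, -0.0370), dt=1.5 → body Δ=(0.1174, -0.0933, -0.0556) → world pose (-0.1502, -0.0773, -0.6630)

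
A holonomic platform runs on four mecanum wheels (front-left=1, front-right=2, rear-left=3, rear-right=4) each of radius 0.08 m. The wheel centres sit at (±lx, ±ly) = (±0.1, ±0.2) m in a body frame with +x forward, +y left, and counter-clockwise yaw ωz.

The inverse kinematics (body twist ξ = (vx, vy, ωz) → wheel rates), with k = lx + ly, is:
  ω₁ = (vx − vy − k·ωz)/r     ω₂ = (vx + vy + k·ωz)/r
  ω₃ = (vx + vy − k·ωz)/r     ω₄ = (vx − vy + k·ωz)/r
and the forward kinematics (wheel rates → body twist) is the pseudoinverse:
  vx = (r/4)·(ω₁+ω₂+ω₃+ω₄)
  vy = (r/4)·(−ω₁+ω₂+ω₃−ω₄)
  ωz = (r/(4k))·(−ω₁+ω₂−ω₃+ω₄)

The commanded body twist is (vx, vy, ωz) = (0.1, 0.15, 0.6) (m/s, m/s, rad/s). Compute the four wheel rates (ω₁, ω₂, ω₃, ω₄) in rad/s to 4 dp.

k = lx + ly = 0.1 + 0.2 = 0.3000;  k·ωz = 0.3000·0.6 = 0.1800
ω₁ (FL) = (vx − vy − k·ωz)/r = -0.2300/0.08 = -2.8750
ω₂ (FR) = (vx + vy + k·ωz)/r = 0.4300/0.08 = 5.3750
ω₃ (RL) = (vx + vy − k·ωz)/r = 0.0700/0.08 = 0.8750
ω₄ (RR) = (vx − vy + k·ωz)/r = 0.1300/0.08 = 1.6250

(-2.8750, 5.3750, 0.8750, 1.6250)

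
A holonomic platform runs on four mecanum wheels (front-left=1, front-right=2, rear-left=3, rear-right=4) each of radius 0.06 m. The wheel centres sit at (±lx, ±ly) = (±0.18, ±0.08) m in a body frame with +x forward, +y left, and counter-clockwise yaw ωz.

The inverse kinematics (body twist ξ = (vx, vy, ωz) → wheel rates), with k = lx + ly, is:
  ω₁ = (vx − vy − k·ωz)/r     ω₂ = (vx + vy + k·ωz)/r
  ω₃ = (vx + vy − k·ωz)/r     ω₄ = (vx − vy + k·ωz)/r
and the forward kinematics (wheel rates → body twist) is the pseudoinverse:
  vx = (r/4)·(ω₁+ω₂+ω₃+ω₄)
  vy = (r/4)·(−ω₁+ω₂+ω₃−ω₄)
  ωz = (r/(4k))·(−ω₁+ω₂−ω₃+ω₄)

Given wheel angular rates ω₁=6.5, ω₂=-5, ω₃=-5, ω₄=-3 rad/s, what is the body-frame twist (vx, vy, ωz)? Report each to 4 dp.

k = lx + ly = 0.18 + 0.08 = 0.2600
ω₁+ω₂+ω₃+ω₄ = -6.5000  →  vx = (0.06/4)·-6.5000 = -0.0975
−ω₁+ω₂+ω₃−ω₄ = -13.5000  →  vy = (0.06/4)·-13.5000 = -0.2025
−ω₁+ω₂−ω₃+ω₄ = -9.5000  →  ωz = (0.06/1.0400)·-9.5000 = -0.5481

(-0.0975, -0.2025, -0.5481)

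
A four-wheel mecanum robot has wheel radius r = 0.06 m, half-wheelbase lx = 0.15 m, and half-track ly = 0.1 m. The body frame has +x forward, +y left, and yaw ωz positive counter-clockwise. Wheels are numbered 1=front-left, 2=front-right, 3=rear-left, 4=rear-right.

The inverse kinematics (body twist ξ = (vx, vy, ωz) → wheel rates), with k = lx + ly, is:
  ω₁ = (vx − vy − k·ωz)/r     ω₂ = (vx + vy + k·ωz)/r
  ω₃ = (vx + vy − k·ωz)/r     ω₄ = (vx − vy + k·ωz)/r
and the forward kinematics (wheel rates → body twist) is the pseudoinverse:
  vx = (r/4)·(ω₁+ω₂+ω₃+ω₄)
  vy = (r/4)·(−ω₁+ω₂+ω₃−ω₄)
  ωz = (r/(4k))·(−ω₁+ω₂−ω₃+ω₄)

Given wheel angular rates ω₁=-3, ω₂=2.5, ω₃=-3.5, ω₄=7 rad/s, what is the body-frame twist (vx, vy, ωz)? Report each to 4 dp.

(0.0450, -0.0750, 0.9600)

k = lx + ly = 0.15 + 0.1 = 0.2500
ω₁+ω₂+ω₃+ω₄ = 3.0000  →  vx = (0.06/4)·3.0000 = 0.0450
−ω₁+ω₂+ω₃−ω₄ = -5.0000  →  vy = (0.06/4)·-5.0000 = -0.0750
−ω₁+ω₂−ω₃+ω₄ = 16.0000  →  ωz = (0.06/1.0000)·16.0000 = 0.9600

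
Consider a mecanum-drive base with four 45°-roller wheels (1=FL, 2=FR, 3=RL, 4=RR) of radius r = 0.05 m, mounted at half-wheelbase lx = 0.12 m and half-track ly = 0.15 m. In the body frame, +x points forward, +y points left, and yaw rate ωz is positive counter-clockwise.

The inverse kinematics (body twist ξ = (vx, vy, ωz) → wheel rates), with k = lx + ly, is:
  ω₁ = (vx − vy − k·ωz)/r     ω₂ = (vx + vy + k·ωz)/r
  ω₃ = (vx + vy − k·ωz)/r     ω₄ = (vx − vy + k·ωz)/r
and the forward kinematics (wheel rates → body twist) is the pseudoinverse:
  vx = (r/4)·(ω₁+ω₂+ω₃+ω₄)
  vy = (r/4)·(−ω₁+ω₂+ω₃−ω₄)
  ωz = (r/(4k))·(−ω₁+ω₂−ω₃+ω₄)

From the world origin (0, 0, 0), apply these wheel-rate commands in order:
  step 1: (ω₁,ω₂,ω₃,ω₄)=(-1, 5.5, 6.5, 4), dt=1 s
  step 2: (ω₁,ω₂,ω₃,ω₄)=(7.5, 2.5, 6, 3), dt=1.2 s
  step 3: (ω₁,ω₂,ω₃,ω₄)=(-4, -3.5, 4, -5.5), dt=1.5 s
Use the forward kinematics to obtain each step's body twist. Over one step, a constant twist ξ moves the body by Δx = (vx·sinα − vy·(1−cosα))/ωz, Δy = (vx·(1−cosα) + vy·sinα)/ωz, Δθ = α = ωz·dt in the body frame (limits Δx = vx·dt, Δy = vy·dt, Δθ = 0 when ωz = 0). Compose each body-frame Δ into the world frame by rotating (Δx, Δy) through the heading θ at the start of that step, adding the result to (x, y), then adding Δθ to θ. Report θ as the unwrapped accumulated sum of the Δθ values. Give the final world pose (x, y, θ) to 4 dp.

step 1: ξ=(vx,vy,ωz)=(0.1875, 0.1125, 0.1852), dt=1.0 → body Δ=(0.1760, 0.1292, 0.1852) → world pose (0.1760, 0.1292, 0.1852)
step 2: ξ=(vx,vy,ωz)=(0.2375, -0.0250, -0.3704), dt=1.2 → body Δ=(0.2692, -0.0913, -0.4444) → world pose (0.4574, 0.0890, -0.2593)
step 3: ξ=(vx,vy,ωz)=(-0.1125, 0.1250, -0.4167), dt=1.5 → body Δ=(-0.1013, 0.2266, -0.6250) → world pose (0.4176, 0.3339, -0.8843)

(0.4176, 0.3339, -0.8843)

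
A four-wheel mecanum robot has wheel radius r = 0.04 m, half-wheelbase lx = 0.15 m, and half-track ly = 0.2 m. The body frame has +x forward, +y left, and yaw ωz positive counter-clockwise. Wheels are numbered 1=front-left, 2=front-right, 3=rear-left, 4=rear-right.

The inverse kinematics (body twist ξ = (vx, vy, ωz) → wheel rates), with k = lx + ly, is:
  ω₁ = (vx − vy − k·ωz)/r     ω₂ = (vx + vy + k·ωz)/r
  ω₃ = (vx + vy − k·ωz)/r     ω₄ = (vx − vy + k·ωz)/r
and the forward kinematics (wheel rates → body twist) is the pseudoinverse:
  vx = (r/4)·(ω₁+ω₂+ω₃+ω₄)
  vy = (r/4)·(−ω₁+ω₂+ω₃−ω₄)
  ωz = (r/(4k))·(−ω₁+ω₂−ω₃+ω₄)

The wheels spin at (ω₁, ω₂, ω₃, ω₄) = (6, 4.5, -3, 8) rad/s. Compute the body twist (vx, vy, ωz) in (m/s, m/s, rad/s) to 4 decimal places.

(0.1550, -0.1250, 0.2714)

k = lx + ly = 0.15 + 0.2 = 0.3500
ω₁+ω₂+ω₃+ω₄ = 15.5000  →  vx = (0.04/4)·15.5000 = 0.1550
−ω₁+ω₂+ω₃−ω₄ = -12.5000  →  vy = (0.04/4)·-12.5000 = -0.1250
−ω₁+ω₂−ω₃+ω₄ = 9.5000  →  ωz = (0.04/1.4000)·9.5000 = 0.2714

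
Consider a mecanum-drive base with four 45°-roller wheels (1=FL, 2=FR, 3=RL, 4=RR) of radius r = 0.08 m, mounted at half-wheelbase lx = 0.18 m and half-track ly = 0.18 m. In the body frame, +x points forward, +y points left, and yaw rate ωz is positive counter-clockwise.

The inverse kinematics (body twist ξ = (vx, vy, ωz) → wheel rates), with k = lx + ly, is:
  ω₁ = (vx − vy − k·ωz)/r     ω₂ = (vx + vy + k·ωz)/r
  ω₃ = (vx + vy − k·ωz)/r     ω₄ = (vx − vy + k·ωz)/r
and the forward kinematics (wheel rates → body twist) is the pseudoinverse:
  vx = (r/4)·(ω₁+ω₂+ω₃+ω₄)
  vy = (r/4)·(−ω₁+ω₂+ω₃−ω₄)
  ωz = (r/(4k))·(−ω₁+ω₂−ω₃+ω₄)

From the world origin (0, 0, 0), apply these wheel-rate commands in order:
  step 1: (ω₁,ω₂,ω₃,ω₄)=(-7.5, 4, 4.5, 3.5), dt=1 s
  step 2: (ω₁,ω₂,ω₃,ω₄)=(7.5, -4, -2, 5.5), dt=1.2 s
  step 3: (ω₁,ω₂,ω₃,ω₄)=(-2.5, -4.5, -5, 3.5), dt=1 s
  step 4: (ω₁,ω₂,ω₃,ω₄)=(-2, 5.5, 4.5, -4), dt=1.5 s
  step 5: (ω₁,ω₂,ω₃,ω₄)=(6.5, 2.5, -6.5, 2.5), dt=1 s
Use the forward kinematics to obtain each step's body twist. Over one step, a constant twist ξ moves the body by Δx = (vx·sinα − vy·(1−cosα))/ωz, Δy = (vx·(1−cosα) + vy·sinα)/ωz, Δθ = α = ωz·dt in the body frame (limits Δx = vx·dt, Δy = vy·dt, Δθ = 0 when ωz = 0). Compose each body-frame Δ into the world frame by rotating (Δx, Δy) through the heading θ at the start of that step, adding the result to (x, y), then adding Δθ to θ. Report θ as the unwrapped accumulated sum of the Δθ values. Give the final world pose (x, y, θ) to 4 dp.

(0.3727, -0.0077, 0.8722)

step 1: ξ=(vx,vy,ωz)=(0.0900, 0.2500, 0.5833), dt=1.0 → body Δ=(0.0141, 0.2616, 0.5833) → world pose (0.0141, 0.2616, 0.5833)
step 2: ξ=(vx,vy,ωz)=(0.1400, -0.3800, -0.2222), dt=1.2 → body Δ=(0.1056, -0.4729, -0.2667) → world pose (0.3627, -0.0750, 0.3167)
step 3: ξ=(vx,vy,ωz)=(-0.1700, -0.2100, 0.3611), dt=1.0 → body Δ=(-0.1288, -0.2358, 0.3611) → world pose (0.3137, -0.3392, 0.6778)
step 4: ξ=(vx,vy,ωz)=(0.0800, 0.3200, -0.0556), dt=1.5 → body Δ=(0.1398, 0.4744, -0.0833) → world pose (0.1251, 0.1181, 0.5944)
step 5: ξ=(vx,vy,ωz)=(0.1000, -0.2600, 0.2778), dt=1.0 → body Δ=(0.1346, -0.2429, 0.2778) → world pose (0.3727, -0.0077, 0.8722)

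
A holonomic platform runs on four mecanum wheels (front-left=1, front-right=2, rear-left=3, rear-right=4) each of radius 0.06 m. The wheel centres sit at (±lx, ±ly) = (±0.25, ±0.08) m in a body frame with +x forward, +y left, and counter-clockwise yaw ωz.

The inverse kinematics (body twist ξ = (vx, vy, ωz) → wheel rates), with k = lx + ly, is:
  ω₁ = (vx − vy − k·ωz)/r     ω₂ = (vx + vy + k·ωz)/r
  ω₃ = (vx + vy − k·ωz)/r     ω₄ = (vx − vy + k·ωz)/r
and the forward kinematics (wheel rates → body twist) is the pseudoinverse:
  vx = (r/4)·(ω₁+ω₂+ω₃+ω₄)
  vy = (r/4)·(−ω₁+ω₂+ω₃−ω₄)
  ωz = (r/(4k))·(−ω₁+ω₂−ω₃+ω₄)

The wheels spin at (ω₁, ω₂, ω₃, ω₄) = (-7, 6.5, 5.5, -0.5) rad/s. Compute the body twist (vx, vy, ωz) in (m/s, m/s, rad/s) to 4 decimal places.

k = lx + ly = 0.25 + 0.08 = 0.3300
ω₁+ω₂+ω₃+ω₄ = 4.5000  →  vx = (0.06/4)·4.5000 = 0.0675
−ω₁+ω₂+ω₃−ω₄ = 19.5000  →  vy = (0.06/4)·19.5000 = 0.2925
−ω₁+ω₂−ω₃+ω₄ = 7.5000  →  ωz = (0.06/1.3200)·7.5000 = 0.3409

(0.0675, 0.2925, 0.3409)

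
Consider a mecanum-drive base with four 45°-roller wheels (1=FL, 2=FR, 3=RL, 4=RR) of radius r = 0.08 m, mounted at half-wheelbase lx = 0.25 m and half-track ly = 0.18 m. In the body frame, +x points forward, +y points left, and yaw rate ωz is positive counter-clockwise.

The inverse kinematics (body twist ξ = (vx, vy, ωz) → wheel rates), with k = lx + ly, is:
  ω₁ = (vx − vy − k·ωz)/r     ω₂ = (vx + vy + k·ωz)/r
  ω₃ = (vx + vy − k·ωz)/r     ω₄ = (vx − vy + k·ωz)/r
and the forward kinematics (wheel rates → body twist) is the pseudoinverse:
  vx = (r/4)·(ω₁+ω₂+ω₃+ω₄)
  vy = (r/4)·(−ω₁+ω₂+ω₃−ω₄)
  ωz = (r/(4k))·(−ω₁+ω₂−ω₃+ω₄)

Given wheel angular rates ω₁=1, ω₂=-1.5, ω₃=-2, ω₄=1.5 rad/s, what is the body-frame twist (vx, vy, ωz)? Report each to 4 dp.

k = lx + ly = 0.25 + 0.18 = 0.4300
ω₁+ω₂+ω₃+ω₄ = -1.0000  →  vx = (0.08/4)·-1.0000 = -0.0200
−ω₁+ω₂+ω₃−ω₄ = -6.0000  →  vy = (0.08/4)·-6.0000 = -0.1200
−ω₁+ω₂−ω₃+ω₄ = 1.0000  →  ωz = (0.08/1.7200)·1.0000 = 0.0465

(-0.0200, -0.1200, 0.0465)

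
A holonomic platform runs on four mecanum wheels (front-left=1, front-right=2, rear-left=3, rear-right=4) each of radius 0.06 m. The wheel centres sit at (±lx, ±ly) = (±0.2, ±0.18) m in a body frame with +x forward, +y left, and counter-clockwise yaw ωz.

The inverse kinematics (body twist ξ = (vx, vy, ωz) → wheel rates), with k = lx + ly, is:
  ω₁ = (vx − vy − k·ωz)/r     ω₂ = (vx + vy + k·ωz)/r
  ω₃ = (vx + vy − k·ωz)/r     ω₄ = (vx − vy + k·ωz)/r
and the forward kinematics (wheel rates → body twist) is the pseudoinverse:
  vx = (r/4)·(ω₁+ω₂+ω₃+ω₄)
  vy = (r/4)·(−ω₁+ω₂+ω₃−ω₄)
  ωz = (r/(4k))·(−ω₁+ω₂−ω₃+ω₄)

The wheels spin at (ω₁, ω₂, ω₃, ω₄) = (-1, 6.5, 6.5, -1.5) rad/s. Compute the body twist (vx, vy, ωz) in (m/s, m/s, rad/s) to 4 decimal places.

(0.1575, 0.2325, -0.0197)

k = lx + ly = 0.2 + 0.18 = 0.3800
ω₁+ω₂+ω₃+ω₄ = 10.5000  →  vx = (0.06/4)·10.5000 = 0.1575
−ω₁+ω₂+ω₃−ω₄ = 15.5000  →  vy = (0.06/4)·15.5000 = 0.2325
−ω₁+ω₂−ω₃+ω₄ = -0.5000  →  ωz = (0.06/1.5200)·-0.5000 = -0.0197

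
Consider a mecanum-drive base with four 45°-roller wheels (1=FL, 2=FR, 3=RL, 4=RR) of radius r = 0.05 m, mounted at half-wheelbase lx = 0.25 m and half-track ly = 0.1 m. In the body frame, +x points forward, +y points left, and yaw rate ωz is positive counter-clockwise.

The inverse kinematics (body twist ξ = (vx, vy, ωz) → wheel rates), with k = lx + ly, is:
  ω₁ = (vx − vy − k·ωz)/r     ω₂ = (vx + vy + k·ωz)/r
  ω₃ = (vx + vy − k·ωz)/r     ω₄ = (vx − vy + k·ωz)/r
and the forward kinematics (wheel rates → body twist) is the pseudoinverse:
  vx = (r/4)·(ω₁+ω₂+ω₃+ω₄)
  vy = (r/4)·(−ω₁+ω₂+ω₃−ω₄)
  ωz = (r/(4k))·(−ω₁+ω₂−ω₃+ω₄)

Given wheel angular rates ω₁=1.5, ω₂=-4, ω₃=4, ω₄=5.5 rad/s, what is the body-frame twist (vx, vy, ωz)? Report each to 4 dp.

(0.0875, -0.0875, -0.1429)

k = lx + ly = 0.25 + 0.1 = 0.3500
ω₁+ω₂+ω₃+ω₄ = 7.0000  →  vx = (0.05/4)·7.0000 = 0.0875
−ω₁+ω₂+ω₃−ω₄ = -7.0000  →  vy = (0.05/4)·-7.0000 = -0.0875
−ω₁+ω₂−ω₃+ω₄ = -4.0000  →  ωz = (0.05/1.4000)·-4.0000 = -0.1429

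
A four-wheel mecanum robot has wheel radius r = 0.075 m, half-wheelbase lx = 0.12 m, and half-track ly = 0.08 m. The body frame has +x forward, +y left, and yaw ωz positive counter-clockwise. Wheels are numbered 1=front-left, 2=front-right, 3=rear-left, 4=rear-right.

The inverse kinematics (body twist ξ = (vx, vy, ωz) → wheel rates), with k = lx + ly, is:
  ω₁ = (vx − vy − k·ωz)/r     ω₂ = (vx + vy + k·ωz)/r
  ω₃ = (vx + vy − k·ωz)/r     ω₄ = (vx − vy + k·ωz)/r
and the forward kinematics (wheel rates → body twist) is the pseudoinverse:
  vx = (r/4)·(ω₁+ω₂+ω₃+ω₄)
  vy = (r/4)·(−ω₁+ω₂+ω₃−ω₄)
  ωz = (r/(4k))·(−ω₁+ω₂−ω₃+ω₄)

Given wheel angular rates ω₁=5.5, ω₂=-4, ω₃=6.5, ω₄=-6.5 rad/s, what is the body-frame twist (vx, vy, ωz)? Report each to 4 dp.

k = lx + ly = 0.12 + 0.08 = 0.2000
ω₁+ω₂+ω₃+ω₄ = 1.5000  →  vx = (0.075/4)·1.5000 = 0.0281
−ω₁+ω₂+ω₃−ω₄ = 3.5000  →  vy = (0.075/4)·3.5000 = 0.0656
−ω₁+ω₂−ω₃+ω₄ = -22.5000  →  ωz = (0.075/0.8000)·-22.5000 = -2.1094

(0.0281, 0.0656, -2.1094)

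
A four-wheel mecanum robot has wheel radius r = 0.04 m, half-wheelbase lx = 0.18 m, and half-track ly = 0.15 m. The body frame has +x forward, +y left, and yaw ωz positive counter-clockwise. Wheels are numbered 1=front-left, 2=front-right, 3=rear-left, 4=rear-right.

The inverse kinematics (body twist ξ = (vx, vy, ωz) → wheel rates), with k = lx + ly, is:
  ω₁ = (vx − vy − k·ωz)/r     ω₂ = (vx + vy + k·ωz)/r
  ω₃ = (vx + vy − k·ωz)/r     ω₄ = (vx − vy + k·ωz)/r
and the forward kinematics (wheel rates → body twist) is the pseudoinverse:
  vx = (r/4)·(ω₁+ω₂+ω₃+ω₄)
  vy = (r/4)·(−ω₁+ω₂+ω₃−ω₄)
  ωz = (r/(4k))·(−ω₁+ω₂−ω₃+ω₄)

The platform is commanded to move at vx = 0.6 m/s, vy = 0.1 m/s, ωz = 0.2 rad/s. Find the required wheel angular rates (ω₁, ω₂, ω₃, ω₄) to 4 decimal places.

k = lx + ly = 0.18 + 0.15 = 0.3300;  k·ωz = 0.3300·0.2 = 0.0660
ω₁ (FL) = (vx − vy − k·ωz)/r = 0.4340/0.04 = 10.8500
ω₂ (FR) = (vx + vy + k·ωz)/r = 0.7660/0.04 = 19.1500
ω₃ (RL) = (vx + vy − k·ωz)/r = 0.6340/0.04 = 15.8500
ω₄ (RR) = (vx − vy + k·ωz)/r = 0.5660/0.04 = 14.1500

(10.8500, 19.1500, 15.8500, 14.1500)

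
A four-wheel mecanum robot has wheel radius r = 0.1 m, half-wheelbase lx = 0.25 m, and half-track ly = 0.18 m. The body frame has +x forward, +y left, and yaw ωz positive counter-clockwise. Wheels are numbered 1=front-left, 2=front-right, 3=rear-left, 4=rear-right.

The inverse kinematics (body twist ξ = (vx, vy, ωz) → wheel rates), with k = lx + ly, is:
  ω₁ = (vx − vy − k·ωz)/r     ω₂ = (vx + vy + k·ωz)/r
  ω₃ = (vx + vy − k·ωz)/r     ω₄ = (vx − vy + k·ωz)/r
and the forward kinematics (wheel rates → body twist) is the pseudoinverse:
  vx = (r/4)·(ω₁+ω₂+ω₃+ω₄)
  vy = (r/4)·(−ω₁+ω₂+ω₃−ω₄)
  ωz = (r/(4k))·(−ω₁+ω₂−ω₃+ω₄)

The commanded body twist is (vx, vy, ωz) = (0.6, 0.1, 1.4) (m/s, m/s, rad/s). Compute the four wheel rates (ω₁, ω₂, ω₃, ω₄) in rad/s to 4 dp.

k = lx + ly = 0.25 + 0.18 = 0.4300;  k·ωz = 0.4300·1.4 = 0.6020
ω₁ (FL) = (vx − vy − k·ωz)/r = -0.1020/0.1 = -1.0200
ω₂ (FR) = (vx + vy + k·ωz)/r = 1.3020/0.1 = 13.0200
ω₃ (RL) = (vx + vy − k·ωz)/r = 0.0980/0.1 = 0.9800
ω₄ (RR) = (vx − vy + k·ωz)/r = 1.1020/0.1 = 11.0200

(-1.0200, 13.0200, 0.9800, 11.0200)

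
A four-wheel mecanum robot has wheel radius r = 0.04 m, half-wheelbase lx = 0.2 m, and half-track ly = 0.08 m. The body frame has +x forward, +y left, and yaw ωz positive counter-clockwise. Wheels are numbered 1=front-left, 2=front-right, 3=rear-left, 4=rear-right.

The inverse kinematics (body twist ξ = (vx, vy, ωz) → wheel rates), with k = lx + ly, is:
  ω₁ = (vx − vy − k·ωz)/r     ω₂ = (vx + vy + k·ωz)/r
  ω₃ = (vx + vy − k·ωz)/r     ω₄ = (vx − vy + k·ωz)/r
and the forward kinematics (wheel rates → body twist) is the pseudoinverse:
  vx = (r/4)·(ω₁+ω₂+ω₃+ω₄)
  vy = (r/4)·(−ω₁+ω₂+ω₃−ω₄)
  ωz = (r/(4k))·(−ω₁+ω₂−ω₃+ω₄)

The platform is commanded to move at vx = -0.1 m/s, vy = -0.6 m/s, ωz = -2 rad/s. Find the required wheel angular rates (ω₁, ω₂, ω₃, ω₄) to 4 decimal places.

(26.5000, -31.5000, -3.5000, -1.5000)

k = lx + ly = 0.2 + 0.08 = 0.2800;  k·ωz = 0.2800·-2 = -0.5600
ω₁ (FL) = (vx − vy − k·ωz)/r = 1.0600/0.04 = 26.5000
ω₂ (FR) = (vx + vy + k·ωz)/r = -1.2600/0.04 = -31.5000
ω₃ (RL) = (vx + vy − k·ωz)/r = -0.1400/0.04 = -3.5000
ω₄ (RR) = (vx − vy + k·ωz)/r = -0.0600/0.04 = -1.5000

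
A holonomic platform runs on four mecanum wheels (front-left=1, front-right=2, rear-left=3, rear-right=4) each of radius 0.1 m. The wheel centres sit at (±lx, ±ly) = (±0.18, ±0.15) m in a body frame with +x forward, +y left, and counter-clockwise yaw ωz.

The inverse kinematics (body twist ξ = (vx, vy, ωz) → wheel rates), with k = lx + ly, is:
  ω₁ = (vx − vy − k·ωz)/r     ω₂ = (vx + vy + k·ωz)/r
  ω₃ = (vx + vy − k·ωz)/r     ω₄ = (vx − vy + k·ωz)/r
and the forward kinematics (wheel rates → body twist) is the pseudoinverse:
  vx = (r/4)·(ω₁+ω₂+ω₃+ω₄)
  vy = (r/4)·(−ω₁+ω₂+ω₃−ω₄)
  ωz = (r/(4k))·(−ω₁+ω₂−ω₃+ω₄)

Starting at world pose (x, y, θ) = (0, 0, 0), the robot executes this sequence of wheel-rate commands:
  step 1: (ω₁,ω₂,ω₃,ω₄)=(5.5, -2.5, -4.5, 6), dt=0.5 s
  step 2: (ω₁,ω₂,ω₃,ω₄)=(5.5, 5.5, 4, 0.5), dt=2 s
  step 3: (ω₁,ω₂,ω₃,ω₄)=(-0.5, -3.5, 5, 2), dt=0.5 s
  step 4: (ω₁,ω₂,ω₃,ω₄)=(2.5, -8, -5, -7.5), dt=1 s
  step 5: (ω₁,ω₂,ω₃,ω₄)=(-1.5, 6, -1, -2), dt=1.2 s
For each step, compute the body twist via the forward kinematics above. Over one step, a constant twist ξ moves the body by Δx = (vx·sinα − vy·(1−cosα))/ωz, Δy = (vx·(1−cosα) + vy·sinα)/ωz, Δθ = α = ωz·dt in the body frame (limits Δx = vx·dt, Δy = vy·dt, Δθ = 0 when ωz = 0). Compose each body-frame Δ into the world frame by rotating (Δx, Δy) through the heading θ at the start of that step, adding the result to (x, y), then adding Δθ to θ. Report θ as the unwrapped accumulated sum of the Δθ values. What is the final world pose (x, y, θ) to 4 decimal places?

(0.7881, 0.1217, -1.0568)

step 1: ξ=(vx,vy,ωz)=(0.1125, -0.4625, 0.1894), dt=0.5 → body Δ=(0.0671, -0.2282, 0.0947) → world pose (0.0671, -0.2282, 0.0947)
step 2: ξ=(vx,vy,ωz)=(0.3875, 0.0875, -0.2652), dt=2.0 → body Δ=(0.7845, -0.0338, -0.5303) → world pose (0.8513, -0.1877, -0.4356)
step 3: ξ=(vx,vy,ωz)=(0.0750, 0.0000, -0.4545), dt=0.5 → body Δ=(0.0372, -0.0042, -0.2273) → world pose (0.8832, -0.2073, -0.6629)
step 4: ξ=(vx,vy,ωz)=(-0.4500, -0.2000, -0.9848), dt=1.0 → body Δ=(-0.4715, 0.0350, -0.9848) → world pose (0.5331, 0.1105, -1.6477)
step 5: ξ=(vx,vy,ωz)=(0.0375, 0.2125, 0.4924), dt=1.2 → body Δ=(-0.0307, 0.2533, 0.5909) → world pose (0.7881, 0.1217, -1.0568)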